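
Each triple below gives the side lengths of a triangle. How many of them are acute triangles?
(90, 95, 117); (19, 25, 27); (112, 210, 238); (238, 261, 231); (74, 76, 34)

(90,95,117): 90²+95² = 17125 > 13689 = 117² → acute
(19,25,27): 19²+25² = 986 > 729 = 27² → acute
(112,210,238): 112²+210² = 56644 = 238² → right
(238,261,231): 231²+238² = 110005 > 68121 = 261² → acute
(74,76,34): 34²+74² = 6632 > 5776 = 76² → acute
4 of the 5 are acute.

4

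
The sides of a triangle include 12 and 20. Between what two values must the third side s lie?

By the triangle inequality, s must be less than 12 + 20 = 32 and greater than |12 − 20| = 8.

8 < s < 32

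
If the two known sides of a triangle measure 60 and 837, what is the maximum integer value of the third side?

The third side must be strictly less than 60 + 837 = 897.
The largest integer below 897 is 896.

896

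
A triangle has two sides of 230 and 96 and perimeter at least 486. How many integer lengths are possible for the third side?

Triangle inequality: 134 < x < 326. Perimeter ≥ 486 gives x ≥ 486 − 230 − 96 = 160.
So 160 ≤ x < 326; integers 160 through 325: 166 values.

166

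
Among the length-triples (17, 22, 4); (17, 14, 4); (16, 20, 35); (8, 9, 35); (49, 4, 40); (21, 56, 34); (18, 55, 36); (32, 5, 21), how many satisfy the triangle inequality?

(4,17,22): 4+17 ≤ 22 → not valid
(4,14,17): 4+14 > 17 → valid
(16,20,35): 16+20 > 35 → valid
(8,9,35): 8+9 ≤ 35 → not valid
(4,40,49): 4+40 ≤ 49 → not valid
(21,34,56): 21+34 ≤ 56 → not valid
(18,36,55): 18+36 ≤ 55 → not valid
(5,21,32): 5+21 ≤ 32 → not valid
2 of the 8 triples form a triangle.

2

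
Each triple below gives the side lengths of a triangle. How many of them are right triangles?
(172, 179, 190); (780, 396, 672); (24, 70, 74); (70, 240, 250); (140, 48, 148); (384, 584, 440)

(172,179,190): 172²+179² = 61625 > 36100 = 190² → acute
(780,396,672): 396²+672² = 608400 = 780² → right
(24,70,74): 24²+70² = 5476 = 74² → right
(70,240,250): 70²+240² = 62500 = 250² → right
(140,48,148): 48²+140² = 21904 = 148² → right
(384,584,440): 384²+440² = 341056 = 584² → right
5 of the 6 are right.

5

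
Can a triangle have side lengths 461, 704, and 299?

Yes

The longest side is 704, and the other two sum to 760.
Since 760 > 704, the triangle inequality holds.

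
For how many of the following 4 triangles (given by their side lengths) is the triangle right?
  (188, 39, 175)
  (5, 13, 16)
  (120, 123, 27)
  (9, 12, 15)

2

(188,39,175): 39²+175² = 32146 < 35344 = 188² → obtuse
(5,13,16): 5²+13² = 194 < 256 = 16² → obtuse
(120,123,27): 27²+120² = 15129 = 123² → right
(9,12,15): 9²+12² = 225 = 15² → right
2 of the 4 are right.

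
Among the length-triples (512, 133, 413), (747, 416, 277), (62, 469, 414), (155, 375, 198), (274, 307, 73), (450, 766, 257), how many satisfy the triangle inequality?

3

(133,413,512): 133+413 > 512 → valid
(277,416,747): 277+416 ≤ 747 → not valid
(62,414,469): 62+414 > 469 → valid
(155,198,375): 155+198 ≤ 375 → not valid
(73,274,307): 73+274 > 307 → valid
(257,450,766): 257+450 ≤ 766 → not valid
3 of the 6 triples form a triangle.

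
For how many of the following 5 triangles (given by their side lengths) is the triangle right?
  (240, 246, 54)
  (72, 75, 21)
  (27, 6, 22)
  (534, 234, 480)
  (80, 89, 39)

4

(240,246,54): 54²+240² = 60516 = 246² → right
(72,75,21): 21²+72² = 5625 = 75² → right
(27,6,22): 6²+22² = 520 < 729 = 27² → obtuse
(534,234,480): 234²+480² = 285156 = 534² → right
(80,89,39): 39²+80² = 7921 = 89² → right
4 of the 5 are right.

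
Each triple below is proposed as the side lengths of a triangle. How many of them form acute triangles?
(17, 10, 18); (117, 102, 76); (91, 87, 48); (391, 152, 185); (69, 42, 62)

4

(17,10,18): 10²+17² = 389 > 324 = 18² → acute
(117,102,76): 76²+102² = 16180 > 13689 = 117² → acute
(91,87,48): 48²+87² = 9873 > 8281 = 91² → acute
(391,152,185): 152+185 ≤ 391, not a triangle
(69,42,62): 42²+62² = 5608 > 4761 = 69² → acute
4 of the 5 are acute.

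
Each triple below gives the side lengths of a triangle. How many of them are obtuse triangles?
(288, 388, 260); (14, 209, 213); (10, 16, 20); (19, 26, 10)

(288,388,260): 260²+288² = 150544 = 388² → right
(14,209,213): 14²+209² = 43877 < 45369 = 213² → obtuse
(10,16,20): 10²+16² = 356 < 400 = 20² → obtuse
(19,26,10): 10²+19² = 461 < 676 = 26² → obtuse
3 of the 4 are obtuse.

3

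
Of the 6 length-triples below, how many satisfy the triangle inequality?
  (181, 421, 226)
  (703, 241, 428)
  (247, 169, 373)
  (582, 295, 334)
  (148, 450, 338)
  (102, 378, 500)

3

(181,226,421): 181+226 ≤ 421 → not valid
(241,428,703): 241+428 ≤ 703 → not valid
(169,247,373): 169+247 > 373 → valid
(295,334,582): 295+334 > 582 → valid
(148,338,450): 148+338 > 450 → valid
(102,378,500): 102+378 ≤ 500 → not valid
3 of the 6 triples form a triangle.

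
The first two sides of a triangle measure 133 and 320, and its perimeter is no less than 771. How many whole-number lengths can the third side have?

Triangle inequality: 187 < x < 453. Perimeter ≥ 771 gives x ≥ 771 − 133 − 320 = 318.
So 318 ≤ x < 453; integers 318 through 452: 135 values.

135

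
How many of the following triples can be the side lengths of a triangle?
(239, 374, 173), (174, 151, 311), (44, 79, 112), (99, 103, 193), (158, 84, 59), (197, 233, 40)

(173,239,374): 173+239 > 374 → valid
(151,174,311): 151+174 > 311 → valid
(44,79,112): 44+79 > 112 → valid
(99,103,193): 99+103 > 193 → valid
(59,84,158): 59+84 ≤ 158 → not valid
(40,197,233): 40+197 > 233 → valid
5 of the 6 triples form a triangle.

5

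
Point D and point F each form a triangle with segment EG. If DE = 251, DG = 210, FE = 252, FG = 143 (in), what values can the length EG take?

From triangle DEG: |251 − 210| < EG < 251 + 210, i.e. 41 < EG < 461.
From triangle FEG: 109 < EG < 395.
Both must hold, so EG lies in the intersection.

109 < EG < 395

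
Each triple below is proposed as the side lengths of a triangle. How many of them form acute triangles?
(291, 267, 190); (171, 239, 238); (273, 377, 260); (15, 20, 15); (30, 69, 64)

(291,267,190): 190²+267² = 107389 > 84681 = 291² → acute
(171,239,238): 171²+238² = 85885 > 57121 = 239² → acute
(273,377,260): 260²+273² = 142129 = 377² → right
(15,20,15): 15²+15² = 450 > 400 = 20² → acute
(30,69,64): 30²+64² = 4996 > 4761 = 69² → acute
4 of the 5 are acute.

4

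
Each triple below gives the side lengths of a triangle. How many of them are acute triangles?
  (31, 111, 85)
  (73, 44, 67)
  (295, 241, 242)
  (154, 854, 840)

(31,111,85): 31²+85² = 8186 < 12321 = 111² → obtuse
(73,44,67): 44²+67² = 6425 > 5329 = 73² → acute
(295,241,242): 241²+242² = 116645 > 87025 = 295² → acute
(154,854,840): 154²+840² = 729316 = 854² → right
2 of the 4 are acute.

2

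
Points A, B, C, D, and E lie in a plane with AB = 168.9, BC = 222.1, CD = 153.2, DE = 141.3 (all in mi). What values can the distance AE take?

The maximum is all hops collinear in one direction: 168.9 + 222.1 + 153.2 + 141.3 = 685.5.
The longest hop is 222.1; the others sum to 463.4. Since 222.1 ≤ 463.4, the path can fold back on itself completely, so the minimum distance is 0.

0 ≤ AE ≤ 685.5 mi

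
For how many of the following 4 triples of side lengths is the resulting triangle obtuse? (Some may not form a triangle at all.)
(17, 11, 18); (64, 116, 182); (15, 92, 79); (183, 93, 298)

1

(17,11,18): 11²+17² = 410 > 324 = 18² → acute
(64,116,182): 64+116 ≤ 182, not a triangle
(15,92,79): 15²+79² = 6466 < 8464 = 92² → obtuse
(183,93,298): 93+183 ≤ 298, not a triangle
1 of the 4 is obtuse.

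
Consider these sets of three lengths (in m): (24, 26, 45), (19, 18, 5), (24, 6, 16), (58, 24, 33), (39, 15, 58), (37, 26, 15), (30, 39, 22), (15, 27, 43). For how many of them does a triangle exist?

(24,26,45): 24+26 > 45 → valid
(5,18,19): 5+18 > 19 → valid
(6,16,24): 6+16 ≤ 24 → not valid
(24,33,58): 24+33 ≤ 58 → not valid
(15,39,58): 15+39 ≤ 58 → not valid
(15,26,37): 15+26 > 37 → valid
(22,30,39): 22+30 > 39 → valid
(15,27,43): 15+27 ≤ 43 → not valid
4 of the 8 triples form a triangle.

4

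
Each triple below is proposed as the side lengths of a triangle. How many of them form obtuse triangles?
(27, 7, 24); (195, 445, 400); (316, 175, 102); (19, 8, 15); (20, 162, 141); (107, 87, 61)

(27,7,24): 7²+24² = 625 < 729 = 27² → obtuse
(195,445,400): 195²+400² = 198025 = 445² → right
(316,175,102): 102+175 ≤ 316, not a triangle
(19,8,15): 8²+15² = 289 < 361 = 19² → obtuse
(20,162,141): 20+141 ≤ 162, not a triangle
(107,87,61): 61²+87² = 11290 < 11449 = 107² → obtuse
3 of the 6 are obtuse.

3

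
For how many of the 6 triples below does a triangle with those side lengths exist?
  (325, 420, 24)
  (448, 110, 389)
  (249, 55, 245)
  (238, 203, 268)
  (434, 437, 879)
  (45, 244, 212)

4

(24,325,420): 24+325 ≤ 420 → not valid
(110,389,448): 110+389 > 448 → valid
(55,245,249): 55+245 > 249 → valid
(203,238,268): 203+238 > 268 → valid
(434,437,879): 434+437 ≤ 879 → not valid
(45,212,244): 45+212 > 244 → valid
4 of the 6 triples form a triangle.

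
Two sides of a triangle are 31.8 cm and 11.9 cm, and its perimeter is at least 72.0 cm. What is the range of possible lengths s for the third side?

Triangle inequality alone gives 19.9 < s < 43.7.
The perimeter condition gives s ≥ 72.0 − 31.8 − 11.9 = 28.3.
Intersecting the two: 28.3 ≤ s < 43.7.

28.3 ≤ s < 43.7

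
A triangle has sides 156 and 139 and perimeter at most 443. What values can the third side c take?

Triangle inequality alone gives 17 < c < 295.
The perimeter condition gives c ≤ 443 − 156 − 139 = 148.
Intersecting the two: 17 < c ≤ 148.

17 < c ≤ 148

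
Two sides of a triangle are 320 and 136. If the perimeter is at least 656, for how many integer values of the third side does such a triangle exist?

Triangle inequality: 184 < x < 456. Perimeter ≥ 656 gives x ≥ 656 − 320 − 136 = 200.
So 200 ≤ x < 456; integers 200 through 455: 256 values.

256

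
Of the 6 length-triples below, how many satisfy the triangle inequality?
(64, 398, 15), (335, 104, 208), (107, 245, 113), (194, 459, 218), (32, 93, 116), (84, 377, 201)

1

(15,64,398): 15+64 ≤ 398 → not valid
(104,208,335): 104+208 ≤ 335 → not valid
(107,113,245): 107+113 ≤ 245 → not valid
(194,218,459): 194+218 ≤ 459 → not valid
(32,93,116): 32+93 > 116 → valid
(84,201,377): 84+201 ≤ 377 → not valid
1 of the 6 triples forms a triangle.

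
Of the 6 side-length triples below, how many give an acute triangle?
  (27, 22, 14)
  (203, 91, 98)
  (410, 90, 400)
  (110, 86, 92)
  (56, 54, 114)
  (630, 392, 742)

1

(27,22,14): 14²+22² = 680 < 729 = 27² → obtuse
(203,91,98): 91+98 ≤ 203, not a triangle
(410,90,400): 90²+400² = 168100 = 410² → right
(110,86,92): 86²+92² = 15860 > 12100 = 110² → acute
(56,54,114): 54+56 ≤ 114, not a triangle
(630,392,742): 392²+630² = 550564 = 742² → right
1 of the 6 is acute.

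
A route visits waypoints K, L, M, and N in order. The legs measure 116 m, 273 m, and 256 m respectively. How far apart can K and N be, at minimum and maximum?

The maximum is all hops collinear in one direction: 116 + 273 + 256 = 645.
The longest hop is 273; the others sum to 372. Since 273 ≤ 372, the path can fold back on itself completely, so the minimum distance is 0.

0 ≤ KN ≤ 645 m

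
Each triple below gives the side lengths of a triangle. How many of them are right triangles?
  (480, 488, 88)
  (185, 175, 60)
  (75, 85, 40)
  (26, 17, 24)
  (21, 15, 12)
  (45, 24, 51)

4

(480,488,88): 88²+480² = 238144 = 488² → right
(185,175,60): 60²+175² = 34225 = 185² → right
(75,85,40): 40²+75² = 7225 = 85² → right
(26,17,24): 17²+24² = 865 > 676 = 26² → acute
(21,15,12): 12²+15² = 369 < 441 = 21² → obtuse
(45,24,51): 24²+45² = 2601 = 51² → right
4 of the 6 are right.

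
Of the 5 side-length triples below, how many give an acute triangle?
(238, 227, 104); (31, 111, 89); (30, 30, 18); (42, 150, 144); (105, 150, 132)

(238,227,104): 104²+227² = 62345 > 56644 = 238² → acute
(31,111,89): 31²+89² = 8882 < 12321 = 111² → obtuse
(30,30,18): 18²+30² = 1224 > 900 = 30² → acute
(42,150,144): 42²+144² = 22500 = 150² → right
(105,150,132): 105²+132² = 28449 > 22500 = 150² → acute
3 of the 5 are acute.

3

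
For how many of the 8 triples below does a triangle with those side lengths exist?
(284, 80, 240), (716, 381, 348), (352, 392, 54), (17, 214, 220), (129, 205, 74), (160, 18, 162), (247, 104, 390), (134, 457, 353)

6

(80,240,284): 80+240 > 284 → valid
(348,381,716): 348+381 > 716 → valid
(54,352,392): 54+352 > 392 → valid
(17,214,220): 17+214 > 220 → valid
(74,129,205): 74+129 ≤ 205 → not valid
(18,160,162): 18+160 > 162 → valid
(104,247,390): 104+247 ≤ 390 → not valid
(134,353,457): 134+353 > 457 → valid
6 of the 8 triples form a triangle.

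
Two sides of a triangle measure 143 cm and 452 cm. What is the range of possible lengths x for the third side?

309 < x < 595 (cm)

By the triangle inequality, x must be less than 143 + 452 = 595 and greater than |143 − 452| = 309.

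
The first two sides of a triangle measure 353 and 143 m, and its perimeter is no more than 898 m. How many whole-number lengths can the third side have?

192

Triangle inequality: 210 < x < 496. Perimeter ≤ 898 gives x ≤ 898 − 353 − 143 = 402.
So 210 < x ≤ 402; integers 211 through 402: 192 values.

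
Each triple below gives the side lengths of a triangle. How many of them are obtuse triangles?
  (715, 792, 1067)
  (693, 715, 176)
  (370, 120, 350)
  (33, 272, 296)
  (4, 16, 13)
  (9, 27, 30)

(715,792,1067): 715²+792² = 1138489 = 1067² → right
(693,715,176): 176²+693² = 511225 = 715² → right
(370,120,350): 120²+350² = 136900 = 370² → right
(33,272,296): 33²+272² = 75073 < 87616 = 296² → obtuse
(4,16,13): 4²+13² = 185 < 256 = 16² → obtuse
(9,27,30): 9²+27² = 810 < 900 = 30² → obtuse
3 of the 6 are obtuse.

3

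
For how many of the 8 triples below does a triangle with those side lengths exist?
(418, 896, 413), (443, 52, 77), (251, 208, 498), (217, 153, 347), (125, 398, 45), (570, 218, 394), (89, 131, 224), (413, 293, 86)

2

(413,418,896): 413+418 ≤ 896 → not valid
(52,77,443): 52+77 ≤ 443 → not valid
(208,251,498): 208+251 ≤ 498 → not valid
(153,217,347): 153+217 > 347 → valid
(45,125,398): 45+125 ≤ 398 → not valid
(218,394,570): 218+394 > 570 → valid
(89,131,224): 89+131 ≤ 224 → not valid
(86,293,413): 86+293 ≤ 413 → not valid
2 of the 8 triples form a triangle.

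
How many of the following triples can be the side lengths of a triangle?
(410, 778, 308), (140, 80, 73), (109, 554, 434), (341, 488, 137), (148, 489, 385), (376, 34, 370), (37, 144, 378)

3

(308,410,778): 308+410 ≤ 778 → not valid
(73,80,140): 73+80 > 140 → valid
(109,434,554): 109+434 ≤ 554 → not valid
(137,341,488): 137+341 ≤ 488 → not valid
(148,385,489): 148+385 > 489 → valid
(34,370,376): 34+370 > 376 → valid
(37,144,378): 37+144 ≤ 378 → not valid
3 of the 7 triples form a triangle.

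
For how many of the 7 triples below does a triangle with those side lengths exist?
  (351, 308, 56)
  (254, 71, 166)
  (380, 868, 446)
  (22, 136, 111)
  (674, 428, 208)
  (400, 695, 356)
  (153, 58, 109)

3

(56,308,351): 56+308 > 351 → valid
(71,166,254): 71+166 ≤ 254 → not valid
(380,446,868): 380+446 ≤ 868 → not valid
(22,111,136): 22+111 ≤ 136 → not valid
(208,428,674): 208+428 ≤ 674 → not valid
(356,400,695): 356+400 > 695 → valid
(58,109,153): 58+109 > 153 → valid
3 of the 7 triples form a triangle.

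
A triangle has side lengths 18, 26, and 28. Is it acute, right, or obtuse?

Compare the square of the longest side to the sum of squares of the other two: 18² + 26² = 1000 > 784 = 28².

acute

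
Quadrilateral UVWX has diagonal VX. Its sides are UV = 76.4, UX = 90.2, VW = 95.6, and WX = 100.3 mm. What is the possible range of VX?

From triangle UVX: |76.4 − 90.2| < VX < 76.4 + 90.2, i.e. 13.8 < VX < 166.6.
From triangle WVX: 4.7 < VX < 195.9.
Both must hold, so VX lies in the intersection.

13.8 < VX < 166.6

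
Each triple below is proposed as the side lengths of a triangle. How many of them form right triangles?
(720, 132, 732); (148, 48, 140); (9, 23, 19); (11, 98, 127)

(720,132,732): 132²+720² = 535824 = 732² → right
(148,48,140): 48²+140² = 21904 = 148² → right
(9,23,19): 9²+19² = 442 < 529 = 23² → obtuse
(11,98,127): 11+98 ≤ 127, not a triangle
2 of the 4 are right.

2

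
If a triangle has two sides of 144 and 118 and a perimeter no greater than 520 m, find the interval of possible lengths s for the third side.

26 < s ≤ 258

Triangle inequality alone gives 26 < s < 262.
The perimeter condition gives s ≤ 520 − 144 − 118 = 258.
Intersecting the two: 26 < s ≤ 258.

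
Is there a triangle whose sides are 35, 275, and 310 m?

No

The two shorter sides sum to 310, exactly equal to the longest side 310.
That gives only a degenerate (flat) triangle — the inequality must be strict.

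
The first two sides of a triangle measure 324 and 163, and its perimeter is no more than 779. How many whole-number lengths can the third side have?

131

Triangle inequality: 161 < x < 487. Perimeter ≤ 779 gives x ≤ 779 − 324 − 163 = 292.
So 161 < x ≤ 292; integers 162 through 292: 131 values.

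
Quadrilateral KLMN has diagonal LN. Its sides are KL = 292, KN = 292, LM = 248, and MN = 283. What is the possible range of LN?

From triangle KLN: |292 − 292| < LN < 292 + 292, i.e. 0 < LN < 584.
From triangle MLN: 35 < LN < 531.
Both must hold, so LN lies in the intersection.

35 < LN < 531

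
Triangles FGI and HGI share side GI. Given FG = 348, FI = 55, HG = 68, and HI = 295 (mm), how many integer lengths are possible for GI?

From triangle FGI: 293 < GI < 403.
From triangle HGI: 227 < GI < 363.
Intersection: 293 < GI < 363, so integers 294 through 362: 69 values.

69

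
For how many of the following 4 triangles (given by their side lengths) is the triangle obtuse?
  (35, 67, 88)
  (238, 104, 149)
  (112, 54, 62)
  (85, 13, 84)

3

(35,67,88): 35²+67² = 5714 < 7744 = 88² → obtuse
(238,104,149): 104²+149² = 33017 < 56644 = 238² → obtuse
(112,54,62): 54²+62² = 6760 < 12544 = 112² → obtuse
(85,13,84): 13²+84² = 7225 = 85² → right
3 of the 4 are obtuse.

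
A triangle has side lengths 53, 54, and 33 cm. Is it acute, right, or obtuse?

acute

Compare the square of the longest side to the sum of squares of the other two: 33² + 53² = 3898 > 2916 = 54².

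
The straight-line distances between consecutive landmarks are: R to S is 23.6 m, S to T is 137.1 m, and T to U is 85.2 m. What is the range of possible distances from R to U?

The maximum is all hops collinear in one direction: 23.6 + 137.1 + 85.2 = 245.9.
The longest hop is 137.1; the others sum to 108.8. Folding the others back against it leaves at least 137.1 − 108.8 = 28.3.

28.3 ≤ RU ≤ 245.9 m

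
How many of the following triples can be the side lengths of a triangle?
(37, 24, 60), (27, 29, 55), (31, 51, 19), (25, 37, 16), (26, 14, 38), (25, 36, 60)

5

(24,37,60): 24+37 > 60 → valid
(27,29,55): 27+29 > 55 → valid
(19,31,51): 19+31 ≤ 51 → not valid
(16,25,37): 16+25 > 37 → valid
(14,26,38): 14+26 > 38 → valid
(25,36,60): 25+36 > 60 → valid
5 of the 6 triples form a triangle.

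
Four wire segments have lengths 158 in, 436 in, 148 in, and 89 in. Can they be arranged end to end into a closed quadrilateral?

No

For a quadrilateral, each side must be shorter than the sum of the others.
Here the longest side is 436, but the remaining 3 sides sum to only 395.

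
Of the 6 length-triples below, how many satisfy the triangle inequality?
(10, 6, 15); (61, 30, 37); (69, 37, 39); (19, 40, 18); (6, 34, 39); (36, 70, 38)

5

(6,10,15): 6+10 > 15 → valid
(30,37,61): 30+37 > 61 → valid
(37,39,69): 37+39 > 69 → valid
(18,19,40): 18+19 ≤ 40 → not valid
(6,34,39): 6+34 > 39 → valid
(36,38,70): 36+38 > 70 → valid
5 of the 6 triples form a triangle.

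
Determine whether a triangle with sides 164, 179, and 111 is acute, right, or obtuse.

Compare the square of the longest side to the sum of squares of the other two: 111² + 164² = 39217 > 32041 = 179².

acute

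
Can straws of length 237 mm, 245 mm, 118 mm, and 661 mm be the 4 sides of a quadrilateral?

For a quadrilateral, each side must be shorter than the sum of the others.
Here the longest side is 661, but the remaining 3 sides sum to only 600.

No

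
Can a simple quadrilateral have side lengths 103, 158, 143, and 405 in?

No

For a quadrilateral, each side must be shorter than the sum of the others.
Here the longest side is 405, but the remaining 3 sides sum to only 404.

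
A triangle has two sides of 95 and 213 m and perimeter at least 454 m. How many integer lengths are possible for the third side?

162

Triangle inequality: 118 < x < 308. Perimeter ≥ 454 gives x ≥ 454 − 95 − 213 = 146.
So 146 ≤ x < 308; integers 146 through 307: 162 values.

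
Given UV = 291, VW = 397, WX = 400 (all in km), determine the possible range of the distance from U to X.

The maximum is all hops collinear in one direction: 291 + 397 + 400 = 1088.
The longest hop is 400; the others sum to 688. Since 400 ≤ 688, the path can fold back on itself completely, so the minimum distance is 0.

0 ≤ UX ≤ 1088 km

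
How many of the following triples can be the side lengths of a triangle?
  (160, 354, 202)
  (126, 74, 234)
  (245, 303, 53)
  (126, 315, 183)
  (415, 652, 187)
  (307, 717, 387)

1

(160,202,354): 160+202 > 354 → valid
(74,126,234): 74+126 ≤ 234 → not valid
(53,245,303): 53+245 ≤ 303 → not valid
(126,183,315): 126+183 ≤ 315 → not valid
(187,415,652): 187+415 ≤ 652 → not valid
(307,387,717): 307+387 ≤ 717 → not valid
1 of the 6 triples forms a triangle.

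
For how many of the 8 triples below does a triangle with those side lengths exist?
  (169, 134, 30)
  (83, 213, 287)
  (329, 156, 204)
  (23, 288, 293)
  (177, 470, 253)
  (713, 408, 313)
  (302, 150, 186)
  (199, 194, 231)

6

(30,134,169): 30+134 ≤ 169 → not valid
(83,213,287): 83+213 > 287 → valid
(156,204,329): 156+204 > 329 → valid
(23,288,293): 23+288 > 293 → valid
(177,253,470): 177+253 ≤ 470 → not valid
(313,408,713): 313+408 > 713 → valid
(150,186,302): 150+186 > 302 → valid
(194,199,231): 194+199 > 231 → valid
6 of the 8 triples form a triangle.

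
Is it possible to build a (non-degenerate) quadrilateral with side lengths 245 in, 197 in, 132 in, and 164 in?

A quadrilateral exists iff every side is shorter than the sum of the others — equivalently, the longest side is less than the sum of the rest.
Longest side 245 < 493 (sum of the remaining 3), so yes.

Yes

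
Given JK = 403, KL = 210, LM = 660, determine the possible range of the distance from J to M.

47 ≤ JM ≤ 1273

The maximum is all hops collinear in one direction: 403 + 210 + 660 = 1273.
The longest hop is 660; the others sum to 613. Folding the others back against it leaves at least 660 − 613 = 47.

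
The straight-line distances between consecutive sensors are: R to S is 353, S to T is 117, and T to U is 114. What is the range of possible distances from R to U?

The maximum is all hops collinear in one direction: 353 + 117 + 114 = 584.
The longest hop is 353; the others sum to 231. Folding the others back against it leaves at least 353 − 231 = 122.

122 ≤ RU ≤ 584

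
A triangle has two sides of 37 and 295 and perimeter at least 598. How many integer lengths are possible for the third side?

Triangle inequality: 258 < x < 332. Perimeter ≥ 598 gives x ≥ 598 − 37 − 295 = 266.
So 266 ≤ x < 332; integers 266 through 331: 66 values.

66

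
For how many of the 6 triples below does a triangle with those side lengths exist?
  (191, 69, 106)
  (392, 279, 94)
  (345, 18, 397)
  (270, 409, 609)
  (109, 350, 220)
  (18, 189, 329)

(69,106,191): 69+106 ≤ 191 → not valid
(94,279,392): 94+279 ≤ 392 → not valid
(18,345,397): 18+345 ≤ 397 → not valid
(270,409,609): 270+409 > 609 → valid
(109,220,350): 109+220 ≤ 350 → not valid
(18,189,329): 18+189 ≤ 329 → not valid
1 of the 6 triples forms a triangle.

1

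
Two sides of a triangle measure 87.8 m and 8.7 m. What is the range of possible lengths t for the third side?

79.1 < t < 96.5

By the triangle inequality, t must be less than 87.8 + 8.7 = 96.5 and greater than |87.8 − 8.7| = 79.1.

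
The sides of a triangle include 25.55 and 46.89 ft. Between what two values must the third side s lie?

By the triangle inequality, s must be less than 25.55 + 46.89 = 72.44 and greater than |25.55 − 46.89| = 21.34.

21.34 < s < 72.44 (ft)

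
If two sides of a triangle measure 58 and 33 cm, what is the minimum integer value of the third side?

26

The third side must be strictly greater than |58 − 33| = 25.
The smallest integer above 25 is 26.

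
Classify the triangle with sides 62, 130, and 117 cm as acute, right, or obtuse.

Compare the square of the longest side to the sum of squares of the other two: 62² + 117² = 17533 > 16900 = 130².

acute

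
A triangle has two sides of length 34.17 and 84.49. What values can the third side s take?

50.32 < s < 118.66

By the triangle inequality, s must be less than 34.17 + 84.49 = 118.66 and greater than |34.17 − 84.49| = 50.32.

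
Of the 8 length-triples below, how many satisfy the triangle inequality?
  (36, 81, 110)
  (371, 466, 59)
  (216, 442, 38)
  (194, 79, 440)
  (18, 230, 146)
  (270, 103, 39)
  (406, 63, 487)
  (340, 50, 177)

(36,81,110): 36+81 > 110 → valid
(59,371,466): 59+371 ≤ 466 → not valid
(38,216,442): 38+216 ≤ 442 → not valid
(79,194,440): 79+194 ≤ 440 → not valid
(18,146,230): 18+146 ≤ 230 → not valid
(39,103,270): 39+103 ≤ 270 → not valid
(63,406,487): 63+406 ≤ 487 → not valid
(50,177,340): 50+177 ≤ 340 → not valid
1 of the 8 triples forms a triangle.

1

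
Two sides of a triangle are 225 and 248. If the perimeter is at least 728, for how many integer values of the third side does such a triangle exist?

Triangle inequality: 23 < x < 473. Perimeter ≥ 728 gives x ≥ 728 − 225 − 248 = 255.
So 255 ≤ x < 473; integers 255 through 472: 218 values.

218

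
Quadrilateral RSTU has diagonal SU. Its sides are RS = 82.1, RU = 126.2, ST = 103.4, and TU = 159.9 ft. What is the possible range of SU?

56.5 < SU < 208.3

From triangle RSU: |82.1 − 126.2| < SU < 82.1 + 126.2, i.e. 44.1 < SU < 208.3.
From triangle TSU: 56.5 < SU < 263.3.
Both must hold, so SU lies in the intersection.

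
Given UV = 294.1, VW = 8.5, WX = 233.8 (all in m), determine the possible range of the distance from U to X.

51.8 ≤ UX ≤ 536.4 m

The maximum is all hops collinear in one direction: 294.1 + 8.5 + 233.8 = 536.4.
The longest hop is 294.1; the others sum to 242.3. Folding the others back against it leaves at least 294.1 − 242.3 = 51.8.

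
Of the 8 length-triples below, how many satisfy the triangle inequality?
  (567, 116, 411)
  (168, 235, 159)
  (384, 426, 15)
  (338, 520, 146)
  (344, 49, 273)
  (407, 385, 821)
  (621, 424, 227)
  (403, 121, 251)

2

(116,411,567): 116+411 ≤ 567 → not valid
(159,168,235): 159+168 > 235 → valid
(15,384,426): 15+384 ≤ 426 → not valid
(146,338,520): 146+338 ≤ 520 → not valid
(49,273,344): 49+273 ≤ 344 → not valid
(385,407,821): 385+407 ≤ 821 → not valid
(227,424,621): 227+424 > 621 → valid
(121,251,403): 121+251 ≤ 403 → not valid
2 of the 8 triples form a triangle.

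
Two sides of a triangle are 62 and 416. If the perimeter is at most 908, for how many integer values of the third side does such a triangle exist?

Triangle inequality: 354 < x < 478. Perimeter ≤ 908 gives x ≤ 908 − 62 − 416 = 430.
So 354 < x ≤ 430; integers 355 through 430: 76 values.

76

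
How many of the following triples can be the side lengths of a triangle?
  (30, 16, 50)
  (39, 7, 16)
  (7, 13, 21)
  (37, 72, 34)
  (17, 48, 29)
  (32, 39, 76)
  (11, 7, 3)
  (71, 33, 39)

1

(16,30,50): 16+30 ≤ 50 → not valid
(7,16,39): 7+16 ≤ 39 → not valid
(7,13,21): 7+13 ≤ 21 → not valid
(34,37,72): 34+37 ≤ 72 → not valid
(17,29,48): 17+29 ≤ 48 → not valid
(32,39,76): 32+39 ≤ 76 → not valid
(3,7,11): 3+7 ≤ 11 → not valid
(33,39,71): 33+39 > 71 → valid
1 of the 8 triples forms a triangle.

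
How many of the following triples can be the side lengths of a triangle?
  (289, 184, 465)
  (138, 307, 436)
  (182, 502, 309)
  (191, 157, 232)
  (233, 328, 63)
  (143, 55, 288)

3

(184,289,465): 184+289 > 465 → valid
(138,307,436): 138+307 > 436 → valid
(182,309,502): 182+309 ≤ 502 → not valid
(157,191,232): 157+191 > 232 → valid
(63,233,328): 63+233 ≤ 328 → not valid
(55,143,288): 55+143 ≤ 288 → not valid
3 of the 6 triples form a triangle.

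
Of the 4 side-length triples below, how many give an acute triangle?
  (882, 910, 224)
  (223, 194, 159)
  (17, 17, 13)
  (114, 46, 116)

(882,910,224): 224²+882² = 828100 = 910² → right
(223,194,159): 159²+194² = 62917 > 49729 = 223² → acute
(17,17,13): 13²+17² = 458 > 289 = 17² → acute
(114,46,116): 46²+114² = 15112 > 13456 = 116² → acute
3 of the 4 are acute.

3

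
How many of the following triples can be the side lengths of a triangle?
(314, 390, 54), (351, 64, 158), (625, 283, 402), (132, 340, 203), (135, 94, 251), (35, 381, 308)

1

(54,314,390): 54+314 ≤ 390 → not valid
(64,158,351): 64+158 ≤ 351 → not valid
(283,402,625): 283+402 > 625 → valid
(132,203,340): 132+203 ≤ 340 → not valid
(94,135,251): 94+135 ≤ 251 → not valid
(35,308,381): 35+308 ≤ 381 → not valid
1 of the 6 triples forms a triangle.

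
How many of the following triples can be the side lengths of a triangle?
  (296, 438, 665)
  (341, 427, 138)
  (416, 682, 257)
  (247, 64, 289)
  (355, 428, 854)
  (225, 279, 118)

4

(296,438,665): 296+438 > 665 → valid
(138,341,427): 138+341 > 427 → valid
(257,416,682): 257+416 ≤ 682 → not valid
(64,247,289): 64+247 > 289 → valid
(355,428,854): 355+428 ≤ 854 → not valid
(118,225,279): 118+225 > 279 → valid
4 of the 6 triples form a triangle.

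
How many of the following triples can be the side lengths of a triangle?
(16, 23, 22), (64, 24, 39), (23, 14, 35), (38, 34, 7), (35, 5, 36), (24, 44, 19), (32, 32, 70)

(16,22,23): 16+22 > 23 → valid
(24,39,64): 24+39 ≤ 64 → not valid
(14,23,35): 14+23 > 35 → valid
(7,34,38): 7+34 > 38 → valid
(5,35,36): 5+35 > 36 → valid
(19,24,44): 19+24 ≤ 44 → not valid
(32,32,70): 32+32 ≤ 70 → not valid
4 of the 7 triples form a triangle.

4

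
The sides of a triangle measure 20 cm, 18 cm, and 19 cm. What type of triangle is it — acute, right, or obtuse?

acute

Compare the square of the longest side to the sum of squares of the other two: 18² + 19² = 685 > 400 = 20².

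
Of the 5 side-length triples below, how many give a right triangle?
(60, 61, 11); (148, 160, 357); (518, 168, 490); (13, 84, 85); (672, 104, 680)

4

(60,61,11): 11²+60² = 3721 = 61² → right
(148,160,357): 148+160 ≤ 357, not a triangle
(518,168,490): 168²+490² = 268324 = 518² → right
(13,84,85): 13²+84² = 7225 = 85² → right
(672,104,680): 104²+672² = 462400 = 680² → right
4 of the 5 are right.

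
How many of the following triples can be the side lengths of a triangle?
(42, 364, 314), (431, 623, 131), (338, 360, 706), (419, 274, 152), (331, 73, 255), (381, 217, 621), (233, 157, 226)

(42,314,364): 42+314 ≤ 364 → not valid
(131,431,623): 131+431 ≤ 623 → not valid
(338,360,706): 338+360 ≤ 706 → not valid
(152,274,419): 152+274 > 419 → valid
(73,255,331): 73+255 ≤ 331 → not valid
(217,381,621): 217+381 ≤ 621 → not valid
(157,226,233): 157+226 > 233 → valid
2 of the 7 triples form a triangle.

2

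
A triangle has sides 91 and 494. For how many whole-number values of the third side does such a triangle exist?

The third side lies in the open interval (403, 585).
Integers from 404 to 584 inclusive: 584 − 404 + 1 = 181.

181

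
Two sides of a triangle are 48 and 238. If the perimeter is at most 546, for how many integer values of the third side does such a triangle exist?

70

Triangle inequality: 190 < x < 286. Perimeter ≤ 546 gives x ≤ 546 − 48 − 238 = 260.
So 190 < x ≤ 260; integers 191 through 260: 70 values.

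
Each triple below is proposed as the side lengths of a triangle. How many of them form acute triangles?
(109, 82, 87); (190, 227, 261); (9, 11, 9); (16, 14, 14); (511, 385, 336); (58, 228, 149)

4

(109,82,87): 82²+87² = 14293 > 11881 = 109² → acute
(190,227,261): 190²+227² = 87629 > 68121 = 261² → acute
(9,11,9): 9²+9² = 162 > 121 = 11² → acute
(16,14,14): 14²+14² = 392 > 256 = 16² → acute
(511,385,336): 336²+385² = 261121 = 511² → right
(58,228,149): 58+149 ≤ 228, not a triangle
4 of the 6 are acute.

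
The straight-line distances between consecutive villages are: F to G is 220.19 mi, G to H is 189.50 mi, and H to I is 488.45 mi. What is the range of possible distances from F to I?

78.76 ≤ FI ≤ 898.14 mi

The maximum is all hops collinear in one direction: 220.19 + 189.50 + 488.45 = 898.14.
The longest hop is 488.45; the others sum to 409.69. Folding the others back against it leaves at least 488.45 − 409.69 = 78.76.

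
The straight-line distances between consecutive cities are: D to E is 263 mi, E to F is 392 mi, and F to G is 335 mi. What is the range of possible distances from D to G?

0 ≤ DG ≤ 990 mi

The maximum is all hops collinear in one direction: 263 + 392 + 335 = 990.
The longest hop is 392; the others sum to 598. Since 392 ≤ 598, the path can fold back on itself completely, so the minimum distance is 0.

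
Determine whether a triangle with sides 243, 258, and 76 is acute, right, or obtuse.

Compare the square of the longest side to the sum of squares of the other two: 76² + 243² = 64825 < 66564 = 258².

obtuse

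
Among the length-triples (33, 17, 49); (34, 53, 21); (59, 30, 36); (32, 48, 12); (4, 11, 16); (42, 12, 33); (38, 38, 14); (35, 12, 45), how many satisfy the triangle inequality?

6

(17,33,49): 17+33 > 49 → valid
(21,34,53): 21+34 > 53 → valid
(30,36,59): 30+36 > 59 → valid
(12,32,48): 12+32 ≤ 48 → not valid
(4,11,16): 4+11 ≤ 16 → not valid
(12,33,42): 12+33 > 42 → valid
(14,38,38): 14+38 > 38 → valid
(12,35,45): 12+35 > 45 → valid
6 of the 8 triples form a triangle.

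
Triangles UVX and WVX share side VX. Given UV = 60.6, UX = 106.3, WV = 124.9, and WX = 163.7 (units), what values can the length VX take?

From triangle UVX: |60.6 − 106.3| < VX < 60.6 + 106.3, i.e. 45.7 < VX < 166.9.
From triangle WVX: 38.8 < VX < 288.6.
Both must hold, so VX lies in the intersection.

45.7 < VX < 166.9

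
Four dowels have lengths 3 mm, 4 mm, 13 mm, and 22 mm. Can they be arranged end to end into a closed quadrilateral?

For a quadrilateral, each side must be shorter than the sum of the others.
Here the longest side is 22, but the remaining 3 sides sum to only 20.

No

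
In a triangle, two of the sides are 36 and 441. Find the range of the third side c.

405 < c < 477

By the triangle inequality, c must be less than 36 + 441 = 477 and greater than |36 − 441| = 405.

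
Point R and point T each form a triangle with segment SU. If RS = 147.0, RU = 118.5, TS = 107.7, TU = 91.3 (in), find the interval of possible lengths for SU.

From triangle RSU: |147.0 − 118.5| < SU < 147.0 + 118.5, i.e. 28.5 < SU < 265.5.
From triangle TSU: 16.4 < SU < 199.0.
Both must hold, so SU lies in the intersection.

28.5 < SU < 199.0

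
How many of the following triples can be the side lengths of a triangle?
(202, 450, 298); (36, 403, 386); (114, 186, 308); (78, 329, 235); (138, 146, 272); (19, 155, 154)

(202,298,450): 202+298 > 450 → valid
(36,386,403): 36+386 > 403 → valid
(114,186,308): 114+186 ≤ 308 → not valid
(78,235,329): 78+235 ≤ 329 → not valid
(138,146,272): 138+146 > 272 → valid
(19,154,155): 19+154 > 155 → valid
4 of the 6 triples form a triangle.

4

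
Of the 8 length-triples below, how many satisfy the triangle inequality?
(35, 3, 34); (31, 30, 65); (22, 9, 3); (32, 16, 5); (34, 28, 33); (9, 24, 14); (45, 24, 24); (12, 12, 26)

(3,34,35): 3+34 > 35 → valid
(30,31,65): 30+31 ≤ 65 → not valid
(3,9,22): 3+9 ≤ 22 → not valid
(5,16,32): 5+16 ≤ 32 → not valid
(28,33,34): 28+33 > 34 → valid
(9,14,24): 9+14 ≤ 24 → not valid
(24,24,45): 24+24 > 45 → valid
(12,12,26): 12+12 ≤ 26 → not valid
3 of the 8 triples form a triangle.

3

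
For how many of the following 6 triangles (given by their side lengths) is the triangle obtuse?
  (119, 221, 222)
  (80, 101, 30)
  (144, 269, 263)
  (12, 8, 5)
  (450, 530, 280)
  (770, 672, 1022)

(119,221,222): 119²+221² = 63002 > 49284 = 222² → acute
(80,101,30): 30²+80² = 7300 < 10201 = 101² → obtuse
(144,269,263): 144²+263² = 89905 > 72361 = 269² → acute
(12,8,5): 5²+8² = 89 < 144 = 12² → obtuse
(450,530,280): 280²+450² = 280900 = 530² → right
(770,672,1022): 672²+770² = 1044484 = 1022² → right
2 of the 6 are obtuse.

2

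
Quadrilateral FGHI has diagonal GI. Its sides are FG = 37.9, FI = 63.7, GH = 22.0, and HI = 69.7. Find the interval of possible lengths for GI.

47.7 < GI < 91.7

From triangle FGI: |37.9 − 63.7| < GI < 37.9 + 63.7, i.e. 25.8 < GI < 101.6.
From triangle HGI: 47.7 < GI < 91.7.
Both must hold, so GI lies in the intersection.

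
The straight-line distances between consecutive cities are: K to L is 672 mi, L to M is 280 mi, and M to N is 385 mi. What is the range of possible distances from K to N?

The maximum is all hops collinear in one direction: 672 + 280 + 385 = 1337.
The longest hop is 672; the others sum to 665. Folding the others back against it leaves at least 672 − 665 = 7.

7 ≤ KN ≤ 1337 mi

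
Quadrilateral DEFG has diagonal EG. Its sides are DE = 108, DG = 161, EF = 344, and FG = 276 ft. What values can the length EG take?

68 < EG < 269

From triangle DEG: |108 − 161| < EG < 108 + 161, i.e. 53 < EG < 269.
From triangle FEG: 68 < EG < 620.
Both must hold, so EG lies in the intersection.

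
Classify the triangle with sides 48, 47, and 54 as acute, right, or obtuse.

Compare the square of the longest side to the sum of squares of the other two: 47² + 48² = 4513 > 2916 = 54².

acute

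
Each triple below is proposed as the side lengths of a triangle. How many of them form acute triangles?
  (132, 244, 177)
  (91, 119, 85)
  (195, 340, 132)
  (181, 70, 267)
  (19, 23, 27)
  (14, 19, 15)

(132,244,177): 132²+177² = 48753 < 59536 = 244² → obtuse
(91,119,85): 85²+91² = 15506 > 14161 = 119² → acute
(195,340,132): 132+195 ≤ 340, not a triangle
(181,70,267): 70+181 ≤ 267, not a triangle
(19,23,27): 19²+23² = 890 > 729 = 27² → acute
(14,19,15): 14²+15² = 421 > 361 = 19² → acute
3 of the 6 are acute.

3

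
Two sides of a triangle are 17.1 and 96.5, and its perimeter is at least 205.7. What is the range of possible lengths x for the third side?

Triangle inequality alone gives 79.4 < x < 113.6.
The perimeter condition gives x ≥ 205.7 − 17.1 − 96.5 = 92.1.
Intersecting the two: 92.1 ≤ x < 113.6.

92.1 ≤ x < 113.6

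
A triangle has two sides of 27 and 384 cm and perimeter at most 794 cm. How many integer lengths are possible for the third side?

26

Triangle inequality: 357 < x < 411. Perimeter ≤ 794 gives x ≤ 794 − 27 − 384 = 383.
So 357 < x ≤ 383; integers 358 through 383: 26 values.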